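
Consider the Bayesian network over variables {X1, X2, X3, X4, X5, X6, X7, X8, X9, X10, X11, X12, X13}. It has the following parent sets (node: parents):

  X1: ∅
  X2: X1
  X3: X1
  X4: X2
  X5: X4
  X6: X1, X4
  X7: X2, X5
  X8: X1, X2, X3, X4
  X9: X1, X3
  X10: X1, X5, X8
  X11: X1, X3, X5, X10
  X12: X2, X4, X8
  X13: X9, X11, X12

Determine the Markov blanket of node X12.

The Markov blanket of a node is its parents, its children, and the other parents of its children.
X12 has child X13.
X12 has parents X2, X4, X8.
Co-parents of X12 (other parents of its children):
  X13 also has parents X9, X11.
MB(X12) = {X2, X4, X8, X9, X11, X13}.

{X2, X4, X8, X9, X11, X13}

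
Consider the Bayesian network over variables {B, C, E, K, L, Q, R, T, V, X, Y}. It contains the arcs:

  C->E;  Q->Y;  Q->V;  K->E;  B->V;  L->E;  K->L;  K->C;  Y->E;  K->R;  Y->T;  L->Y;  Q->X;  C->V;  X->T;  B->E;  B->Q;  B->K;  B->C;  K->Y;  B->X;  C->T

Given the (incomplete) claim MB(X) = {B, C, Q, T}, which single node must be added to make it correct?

Y

Pa(X) = {B, Q}.
Children of X: T.
For each child, the remaining parents (spouses of X):
  T: C, Y
MB(X) = {B, C, Q, T, Y}.
Comparing with the claimed set, Y is missing.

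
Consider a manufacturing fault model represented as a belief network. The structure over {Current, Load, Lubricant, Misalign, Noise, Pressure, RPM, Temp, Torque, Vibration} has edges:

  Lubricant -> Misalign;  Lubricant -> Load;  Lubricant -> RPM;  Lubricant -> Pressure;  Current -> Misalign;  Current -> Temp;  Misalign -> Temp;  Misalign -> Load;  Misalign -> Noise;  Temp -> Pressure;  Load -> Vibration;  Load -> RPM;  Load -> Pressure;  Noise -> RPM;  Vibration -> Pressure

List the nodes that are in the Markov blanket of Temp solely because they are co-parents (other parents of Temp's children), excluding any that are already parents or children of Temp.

Children of Temp: Pressure.
  Pressure: Load, Lubricant, Vibration
Excluding nodes already adjacent to Temp (Current, Misalign, Pressure), the co-parent-only contribution is {Load, Lubricant, Vibration}.

{Load, Lubricant, Vibration}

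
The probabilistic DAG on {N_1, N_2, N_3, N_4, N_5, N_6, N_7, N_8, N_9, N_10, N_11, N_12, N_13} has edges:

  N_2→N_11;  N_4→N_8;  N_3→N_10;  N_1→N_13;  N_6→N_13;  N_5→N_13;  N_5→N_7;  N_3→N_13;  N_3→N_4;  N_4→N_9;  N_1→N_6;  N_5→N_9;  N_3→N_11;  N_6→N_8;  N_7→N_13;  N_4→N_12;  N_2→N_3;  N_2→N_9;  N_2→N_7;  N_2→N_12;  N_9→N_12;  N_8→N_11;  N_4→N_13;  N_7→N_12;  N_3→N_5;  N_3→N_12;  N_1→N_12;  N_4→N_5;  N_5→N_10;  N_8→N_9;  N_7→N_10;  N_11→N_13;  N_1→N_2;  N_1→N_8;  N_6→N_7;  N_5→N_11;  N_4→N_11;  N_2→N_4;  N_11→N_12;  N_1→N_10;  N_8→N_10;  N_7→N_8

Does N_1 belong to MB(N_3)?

N_1 is a co-parent of N_3: both are parents of N_10, N_12, N_13.
So N_1 ∈ MB(N_3).

Yes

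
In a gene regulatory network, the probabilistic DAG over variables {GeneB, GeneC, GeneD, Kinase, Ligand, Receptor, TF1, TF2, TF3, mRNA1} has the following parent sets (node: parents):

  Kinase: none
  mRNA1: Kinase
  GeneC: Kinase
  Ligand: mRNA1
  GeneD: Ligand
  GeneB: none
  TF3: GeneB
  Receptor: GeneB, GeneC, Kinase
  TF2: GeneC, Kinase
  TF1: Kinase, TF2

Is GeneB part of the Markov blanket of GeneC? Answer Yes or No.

Yes

GeneB is a co-parent of GeneC: both are parents of Receptor.
So GeneB ∈ MB(GeneC).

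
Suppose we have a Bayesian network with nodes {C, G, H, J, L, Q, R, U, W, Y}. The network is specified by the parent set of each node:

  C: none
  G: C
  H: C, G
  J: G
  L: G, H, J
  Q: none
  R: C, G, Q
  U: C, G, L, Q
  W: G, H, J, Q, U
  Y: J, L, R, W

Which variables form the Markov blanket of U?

The Markov blanket of a node is its parents, its children, and the other parents of its children.
U's parents: C, G, L, Q.
U has child W.
Parents of each child, excluding U:
  W: G, H, J, Q
Union: {C, G, L, Q} ∪ {W} ∪ {G, H, J, Q} = {C, G, H, J, L, Q, W}.

{C, G, H, J, L, Q, W}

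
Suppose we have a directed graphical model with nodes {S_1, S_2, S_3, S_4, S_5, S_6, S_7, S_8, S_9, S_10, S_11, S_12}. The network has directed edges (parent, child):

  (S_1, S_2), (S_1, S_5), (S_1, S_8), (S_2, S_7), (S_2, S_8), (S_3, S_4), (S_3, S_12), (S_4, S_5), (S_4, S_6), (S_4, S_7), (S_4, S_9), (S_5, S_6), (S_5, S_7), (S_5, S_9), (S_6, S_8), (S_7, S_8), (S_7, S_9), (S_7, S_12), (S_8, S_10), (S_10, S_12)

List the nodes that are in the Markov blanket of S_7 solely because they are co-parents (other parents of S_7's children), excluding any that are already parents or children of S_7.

{S_1, S_3, S_6, S_10}

Children of S_7: S_8, S_9, S_12.
  S_8: S_1, S_2, S_6
  S_9: S_4, S_5
  S_12: S_3, S_10
Excluding nodes already adjacent to S_7 (S_2, S_4, S_5, S_8, S_9, S_12), the co-parent-only contribution is {S_1, S_3, S_6, S_10}.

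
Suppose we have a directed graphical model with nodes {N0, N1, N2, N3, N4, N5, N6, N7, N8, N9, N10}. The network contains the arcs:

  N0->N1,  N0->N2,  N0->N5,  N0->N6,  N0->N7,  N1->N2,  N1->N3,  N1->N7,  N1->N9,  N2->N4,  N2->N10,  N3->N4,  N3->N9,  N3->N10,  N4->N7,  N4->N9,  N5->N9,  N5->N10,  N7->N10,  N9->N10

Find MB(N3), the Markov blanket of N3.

{N1, N2, N4, N5, N7, N9, N10}

Recall MB(v) = parents ∪ children ∪ spouses, where spouses are the other parents of v's children.
N3 has parent N1.
Ch(N3) = {N4, N9, N10}.
Parents of each child, excluding N3:
  N4's other parent is N2.
  parents(N9) \ {N3} = {N1, N4, N5}.
  parents(N10) \ {N3} = {N2, N5, N7, N9}.
MB(N3) = {N1, N2, N4, N5, N7, N9, N10}.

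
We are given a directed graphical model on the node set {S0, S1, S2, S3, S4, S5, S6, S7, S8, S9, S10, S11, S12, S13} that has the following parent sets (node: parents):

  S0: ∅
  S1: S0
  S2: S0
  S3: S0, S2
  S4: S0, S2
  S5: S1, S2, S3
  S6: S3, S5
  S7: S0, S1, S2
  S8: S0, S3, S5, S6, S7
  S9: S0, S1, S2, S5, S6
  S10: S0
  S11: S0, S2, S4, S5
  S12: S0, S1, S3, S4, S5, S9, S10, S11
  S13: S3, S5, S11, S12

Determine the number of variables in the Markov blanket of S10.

By definition, MB(S10) is built from S10's parents, S10's children, and the co-parents of S10.
Pa(S10) = {S0}.
S10's children: S12.
Parents of each child, excluding S10:
  parents(S12) \ {S10} = {S0, S1, S3, S4, S5, S9, S11}.
MB(S10) = {S0, S1, S3, S4, S5, S9, S11, S12}, which has 8 nodes.

8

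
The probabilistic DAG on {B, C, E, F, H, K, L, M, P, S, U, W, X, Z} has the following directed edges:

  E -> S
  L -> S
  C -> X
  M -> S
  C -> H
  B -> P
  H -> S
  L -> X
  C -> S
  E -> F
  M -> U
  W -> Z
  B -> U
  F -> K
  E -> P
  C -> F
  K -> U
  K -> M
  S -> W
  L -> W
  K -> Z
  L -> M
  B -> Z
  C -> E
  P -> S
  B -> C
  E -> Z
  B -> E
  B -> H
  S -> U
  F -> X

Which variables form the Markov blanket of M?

{B, C, E, H, K, L, P, S, U}

A node's Markov blanket = Pa ∪ Ch ∪ (parents of Ch other than the node itself).
Parents of M: K, L.
Ch(M) = {S, U}.
Parents of each child, excluding M:
  S: C, E, H, L, P
  U: B, K, S
So the Markov blanket of M is {B, C, E, H, K, L, P, S, U}.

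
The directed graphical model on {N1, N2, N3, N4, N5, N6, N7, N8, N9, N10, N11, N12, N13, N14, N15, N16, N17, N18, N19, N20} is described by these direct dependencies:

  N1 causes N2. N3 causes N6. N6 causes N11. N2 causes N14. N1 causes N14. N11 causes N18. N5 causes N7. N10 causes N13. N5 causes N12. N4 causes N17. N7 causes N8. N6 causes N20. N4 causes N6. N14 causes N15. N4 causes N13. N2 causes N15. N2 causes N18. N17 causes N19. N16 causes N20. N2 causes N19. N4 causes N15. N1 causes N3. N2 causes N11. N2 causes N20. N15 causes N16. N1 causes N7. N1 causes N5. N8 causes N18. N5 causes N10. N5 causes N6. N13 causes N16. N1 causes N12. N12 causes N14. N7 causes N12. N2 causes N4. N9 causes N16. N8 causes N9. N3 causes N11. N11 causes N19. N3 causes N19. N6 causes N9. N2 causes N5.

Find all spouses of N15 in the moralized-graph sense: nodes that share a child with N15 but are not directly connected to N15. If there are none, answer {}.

Children of N15: N16.
  N16's other parents are N9, N13.
Excluding nodes already adjacent to N15 (N2, N4, N14, N16), the co-parent-only contribution is {N9, N13}.

{N9, N13}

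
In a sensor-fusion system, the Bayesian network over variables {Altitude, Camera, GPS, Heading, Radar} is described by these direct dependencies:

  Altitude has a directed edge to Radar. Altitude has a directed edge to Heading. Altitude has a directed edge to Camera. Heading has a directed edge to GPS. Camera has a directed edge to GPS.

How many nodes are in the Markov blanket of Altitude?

The Markov blanket of a node is its parents, its children, and the other parents of its children.
Altitude has no parents.
Ch(Altitude) = {Camera, Heading, Radar}.
For each child, the remaining parents (spouses of Altitude):
  Radar has no other parent.
  Heading: no additional parents.
  Camera has no other parent.
MB(Altitude) = {Camera, Heading, Radar}, which has 3 nodes.

3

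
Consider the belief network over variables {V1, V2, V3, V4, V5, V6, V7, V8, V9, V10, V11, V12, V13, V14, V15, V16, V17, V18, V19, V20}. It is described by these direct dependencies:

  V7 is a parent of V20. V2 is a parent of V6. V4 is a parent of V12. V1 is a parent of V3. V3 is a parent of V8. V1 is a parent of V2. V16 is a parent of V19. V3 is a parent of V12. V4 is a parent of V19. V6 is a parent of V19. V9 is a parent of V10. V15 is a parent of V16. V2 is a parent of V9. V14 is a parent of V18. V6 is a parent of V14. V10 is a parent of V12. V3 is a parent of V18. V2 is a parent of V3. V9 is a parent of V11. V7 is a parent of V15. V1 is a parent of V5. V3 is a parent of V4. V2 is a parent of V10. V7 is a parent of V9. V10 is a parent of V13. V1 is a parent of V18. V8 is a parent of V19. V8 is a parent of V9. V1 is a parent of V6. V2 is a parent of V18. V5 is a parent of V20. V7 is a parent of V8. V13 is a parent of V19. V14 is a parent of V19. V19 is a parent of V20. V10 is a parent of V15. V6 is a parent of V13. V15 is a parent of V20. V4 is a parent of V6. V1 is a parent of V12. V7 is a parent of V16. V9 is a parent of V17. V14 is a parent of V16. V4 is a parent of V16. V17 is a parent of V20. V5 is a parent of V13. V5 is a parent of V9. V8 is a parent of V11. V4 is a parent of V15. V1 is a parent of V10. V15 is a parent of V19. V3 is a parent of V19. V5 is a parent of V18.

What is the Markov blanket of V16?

Recall MB(v) = parents ∪ children ∪ spouses, where spouses are the other parents of v's children.
Ch(V16) = {V19}.
V16 has parents V4, V7, V14, V15.
Co-parents of V16 (other parents of its children):
  parents(V19) \ {V16} = {V3, V4, V6, V8, V13, V14, V15}.
Union: {V4, V7, V14, V15} ∪ {V19} ∪ {V3, V4, V6, V8, V13, V14, V15} = {V3, V4, V6, V7, V8, V13, V14, V15, V19}.

{V3, V4, V6, V7, V8, V13, V14, V15, V19}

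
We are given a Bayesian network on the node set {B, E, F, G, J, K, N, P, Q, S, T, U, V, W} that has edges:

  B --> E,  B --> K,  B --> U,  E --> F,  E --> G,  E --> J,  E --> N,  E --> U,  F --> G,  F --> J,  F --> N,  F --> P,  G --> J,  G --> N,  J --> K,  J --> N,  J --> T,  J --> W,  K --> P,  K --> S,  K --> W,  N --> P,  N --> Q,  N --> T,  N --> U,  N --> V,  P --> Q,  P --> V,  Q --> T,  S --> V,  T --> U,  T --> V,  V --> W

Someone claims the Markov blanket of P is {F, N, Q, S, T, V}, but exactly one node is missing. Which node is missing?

K

P has children Q, V.
P's parents: F, K, N.
Other parents of P's children:
  Q's other parent is N.
  parents(V) \ {P} = {N, S, T}.
MB(P) = {F, K, N, Q, S, T, V}.
Comparing with the claimed set, K is missing.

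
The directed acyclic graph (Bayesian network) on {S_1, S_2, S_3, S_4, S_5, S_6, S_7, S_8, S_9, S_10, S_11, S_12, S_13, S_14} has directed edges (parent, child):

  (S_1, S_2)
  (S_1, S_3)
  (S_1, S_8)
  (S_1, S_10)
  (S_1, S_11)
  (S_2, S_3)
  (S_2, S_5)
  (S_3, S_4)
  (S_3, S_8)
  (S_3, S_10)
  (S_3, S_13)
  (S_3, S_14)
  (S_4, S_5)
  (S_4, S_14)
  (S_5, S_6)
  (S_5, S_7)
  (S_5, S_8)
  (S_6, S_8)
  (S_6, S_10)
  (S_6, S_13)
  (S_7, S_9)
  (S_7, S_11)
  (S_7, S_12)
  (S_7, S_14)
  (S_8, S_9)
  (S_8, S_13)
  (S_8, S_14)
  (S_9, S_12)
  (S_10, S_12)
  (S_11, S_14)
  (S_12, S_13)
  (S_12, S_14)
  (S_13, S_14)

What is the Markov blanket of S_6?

S_6's parents: S_5.
Ch(S_6) = {S_8, S_10, S_13}.
Parents of each child, excluding S_6:
  S_8's other parents are S_1, S_3, S_5.
  S_10's other parents are S_1, S_3.
  S_13 also has parents S_3, S_8, S_12.
Taking the union gives {S_1, S_3, S_5, S_8, S_10, S_12, S_13}.

{S_1, S_3, S_5, S_8, S_10, S_12, S_13}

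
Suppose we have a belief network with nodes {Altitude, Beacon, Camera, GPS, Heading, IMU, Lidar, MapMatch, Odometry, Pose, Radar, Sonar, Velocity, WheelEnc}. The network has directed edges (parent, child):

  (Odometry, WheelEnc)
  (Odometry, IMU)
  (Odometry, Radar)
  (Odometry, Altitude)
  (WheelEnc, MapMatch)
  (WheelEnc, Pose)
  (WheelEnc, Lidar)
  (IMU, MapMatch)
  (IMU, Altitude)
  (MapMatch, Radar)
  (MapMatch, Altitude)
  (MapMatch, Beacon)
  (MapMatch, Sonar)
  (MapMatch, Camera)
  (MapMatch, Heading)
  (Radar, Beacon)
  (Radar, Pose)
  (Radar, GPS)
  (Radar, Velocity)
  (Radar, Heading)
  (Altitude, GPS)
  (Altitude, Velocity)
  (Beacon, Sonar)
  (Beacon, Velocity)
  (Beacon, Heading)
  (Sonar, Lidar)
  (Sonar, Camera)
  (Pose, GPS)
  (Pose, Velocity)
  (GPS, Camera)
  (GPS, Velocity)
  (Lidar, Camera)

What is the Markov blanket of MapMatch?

Pa(MapMatch) = {IMU, WheelEnc}.
Ch(MapMatch) = {Altitude, Beacon, Camera, Heading, Radar, Sonar}.
Co-parents of MapMatch (other parents of its children):
  parents(Radar) \ {MapMatch} = {Odometry}.
  Altitude's other parents are IMU, Odometry.
  parents(Beacon) \ {MapMatch} = {Radar}.
  parents(Sonar) \ {MapMatch} = {Beacon}.
  Camera also has parents GPS, Lidar, Sonar.
  Heading's other parents are Beacon, Radar.
MB(MapMatch) = {Altitude, Beacon, Camera, GPS, Heading, IMU, Lidar, Odometry, Radar, Sonar, WheelEnc}.

{Altitude, Beacon, Camera, GPS, Heading, IMU, Lidar, Odometry, Radar, Sonar, WheelEnc}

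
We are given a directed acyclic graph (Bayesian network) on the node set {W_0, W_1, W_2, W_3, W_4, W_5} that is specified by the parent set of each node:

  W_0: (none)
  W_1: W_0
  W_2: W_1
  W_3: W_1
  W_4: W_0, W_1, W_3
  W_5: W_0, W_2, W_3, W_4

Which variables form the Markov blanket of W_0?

{W_1, W_2, W_3, W_4, W_5}

W_0's parents: none.
Children of W_0: W_1, W_4, W_5.
For each child, the remaining parents (spouses of W_0):
  W_1: —
  W_4: W_1, W_3
  W_5: W_2, W_3, W_4
MB(W_0) = {W_1, W_2, W_3, W_4, W_5}.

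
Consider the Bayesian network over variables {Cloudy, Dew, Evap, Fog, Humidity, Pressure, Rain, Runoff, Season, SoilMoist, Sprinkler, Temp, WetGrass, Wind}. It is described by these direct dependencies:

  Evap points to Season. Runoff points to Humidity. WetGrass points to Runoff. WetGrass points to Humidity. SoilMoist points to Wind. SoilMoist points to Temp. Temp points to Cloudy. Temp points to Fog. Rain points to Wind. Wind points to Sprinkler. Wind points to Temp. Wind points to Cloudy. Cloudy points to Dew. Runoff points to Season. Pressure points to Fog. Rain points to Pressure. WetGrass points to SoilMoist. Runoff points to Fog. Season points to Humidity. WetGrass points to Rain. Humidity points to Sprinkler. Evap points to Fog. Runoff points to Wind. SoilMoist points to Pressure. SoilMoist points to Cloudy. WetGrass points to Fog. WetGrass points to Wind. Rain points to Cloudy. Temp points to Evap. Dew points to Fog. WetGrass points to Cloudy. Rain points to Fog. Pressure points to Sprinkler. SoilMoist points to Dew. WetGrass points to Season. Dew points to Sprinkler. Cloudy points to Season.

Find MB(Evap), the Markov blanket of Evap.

{Cloudy, Dew, Fog, Pressure, Rain, Runoff, Season, Temp, WetGrass}

Recall MB(v) = parents ∪ children ∪ spouses, where spouses are the other parents of v's children.
Parents of Evap: Temp.
Evap's children: Fog, Season.
Co-parents of Evap (other parents of its children):
  Fog also has parents Dew, Pressure, Rain, Runoff, Temp, WetGrass.
  parents(Season) \ {Evap} = {Cloudy, Runoff, WetGrass}.
Union: {Temp} ∪ {Fog, Season} ∪ {Cloudy, Dew, Pressure, Rain, Runoff, Temp, WetGrass} = {Cloudy, Dew, Fog, Pressure, Rain, Runoff, Season, Temp, WetGrass}.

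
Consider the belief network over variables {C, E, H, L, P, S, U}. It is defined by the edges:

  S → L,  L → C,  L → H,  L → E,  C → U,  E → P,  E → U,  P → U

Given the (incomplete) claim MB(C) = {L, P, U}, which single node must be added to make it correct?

The Markov blanket of a node is its parents, its children, and the other parents of its children.
C's children: U.
Pa(C) = {L}.
For each child, the remaining parents (spouses of C):
  U: E, P
MB(C) = {E, L, P, U}.
Comparing with the claimed set, E is missing.

E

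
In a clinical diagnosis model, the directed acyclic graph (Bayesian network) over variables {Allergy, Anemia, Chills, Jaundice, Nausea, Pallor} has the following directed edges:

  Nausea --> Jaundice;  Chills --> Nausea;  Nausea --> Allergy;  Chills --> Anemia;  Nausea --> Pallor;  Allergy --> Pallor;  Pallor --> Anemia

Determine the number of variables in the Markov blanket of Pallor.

By definition, MB(Pallor) is built from Pallor's parents, Pallor's children, and the co-parents of Pallor.
Pa(Pallor) = {Allergy, Nausea}.
Pallor has child Anemia.
Parents of each child, excluding Pallor:
  Anemia: Chills
MB(Pallor) = {Allergy, Anemia, Chills, Nausea}, which has 4 nodes.

4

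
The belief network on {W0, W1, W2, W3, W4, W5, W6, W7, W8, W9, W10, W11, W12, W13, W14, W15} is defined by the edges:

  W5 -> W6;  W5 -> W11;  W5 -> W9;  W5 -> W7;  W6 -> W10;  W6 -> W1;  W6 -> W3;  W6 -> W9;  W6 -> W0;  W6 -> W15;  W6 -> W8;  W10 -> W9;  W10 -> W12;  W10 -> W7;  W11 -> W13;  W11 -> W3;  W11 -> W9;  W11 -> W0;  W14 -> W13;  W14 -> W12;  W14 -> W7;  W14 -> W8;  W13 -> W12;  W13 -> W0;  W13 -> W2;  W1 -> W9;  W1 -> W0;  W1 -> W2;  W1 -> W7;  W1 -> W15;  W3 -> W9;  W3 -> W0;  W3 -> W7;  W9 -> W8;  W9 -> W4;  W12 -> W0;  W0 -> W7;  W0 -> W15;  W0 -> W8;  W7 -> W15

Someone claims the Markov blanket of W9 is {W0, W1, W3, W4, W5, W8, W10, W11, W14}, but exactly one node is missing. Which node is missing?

W6

Recall MB(v) = parents ∪ children ∪ spouses, where spouses are the other parents of v's children.
Ch(W9) = {W4, W8}.
Parents of W9: W1, W3, W5, W6, W10, W11.
Parents of each child, excluding W9:
  W8's other parents are W0, W6, W14.
  W4: no additional parents.
MB(W9) = {W0, W1, W3, W4, W5, W6, W8, W10, W11, W14}.
Comparing with the claimed set, W6 is missing.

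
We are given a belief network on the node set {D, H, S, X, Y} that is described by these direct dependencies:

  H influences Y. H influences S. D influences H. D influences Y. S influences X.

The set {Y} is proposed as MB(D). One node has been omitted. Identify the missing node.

Recall MB(v) = parents ∪ children ∪ spouses, where spouses are the other parents of v's children.
Parents of D: none.
Ch(D) = {H, Y}.
Parents of each child, excluding D:
  H has no other parent.
  Y's other parent is H.
MB(D) = {H, Y}.
Comparing with the claimed set, H is missing.

H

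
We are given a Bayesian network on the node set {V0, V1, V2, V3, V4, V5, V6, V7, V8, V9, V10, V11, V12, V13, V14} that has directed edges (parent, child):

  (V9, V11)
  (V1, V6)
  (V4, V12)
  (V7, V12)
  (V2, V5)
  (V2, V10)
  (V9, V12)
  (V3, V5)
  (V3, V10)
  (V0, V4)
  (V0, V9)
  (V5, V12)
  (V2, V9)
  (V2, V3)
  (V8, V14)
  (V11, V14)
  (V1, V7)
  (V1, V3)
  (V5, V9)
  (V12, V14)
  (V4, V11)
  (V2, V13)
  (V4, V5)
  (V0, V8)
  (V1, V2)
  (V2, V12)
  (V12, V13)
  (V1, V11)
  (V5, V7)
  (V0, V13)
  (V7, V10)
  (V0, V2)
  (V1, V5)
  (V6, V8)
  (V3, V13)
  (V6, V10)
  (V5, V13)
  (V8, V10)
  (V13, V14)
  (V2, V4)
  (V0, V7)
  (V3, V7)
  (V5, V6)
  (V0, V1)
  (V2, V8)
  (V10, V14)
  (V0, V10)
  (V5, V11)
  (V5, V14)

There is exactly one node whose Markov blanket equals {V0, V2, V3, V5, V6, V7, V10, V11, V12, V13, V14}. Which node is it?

V8

The target node must have every member of {V0, V2, V3, V5, V6, V7, V10, V11, V12, V13, V14} as a parent, child, or co-parent, and no others.
Parents of V8: V0, V2, V6; children: V10, V14; co-parents: V0, V2, V3, V5, V6, V7, V10, V11, V12, V13.
These exactly cover the given set, so the node is V8.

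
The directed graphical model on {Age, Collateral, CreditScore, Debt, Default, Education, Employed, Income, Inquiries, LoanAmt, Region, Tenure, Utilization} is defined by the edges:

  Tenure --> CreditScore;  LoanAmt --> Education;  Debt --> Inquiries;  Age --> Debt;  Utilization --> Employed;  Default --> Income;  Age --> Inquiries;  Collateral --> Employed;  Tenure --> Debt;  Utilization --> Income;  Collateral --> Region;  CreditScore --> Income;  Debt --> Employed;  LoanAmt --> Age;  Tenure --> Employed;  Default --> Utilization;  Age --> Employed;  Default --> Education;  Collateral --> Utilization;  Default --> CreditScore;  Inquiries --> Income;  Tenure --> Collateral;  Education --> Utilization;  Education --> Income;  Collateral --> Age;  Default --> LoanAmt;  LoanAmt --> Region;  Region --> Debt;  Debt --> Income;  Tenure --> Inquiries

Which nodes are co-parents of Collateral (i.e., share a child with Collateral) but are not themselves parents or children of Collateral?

Children of Collateral: Age, Employed, Region, Utilization.
  Age: LoanAmt
  Region: LoanAmt
  Utilization: Default, Education
  Employed: Age, Debt, Tenure, Utilization
Excluding nodes already adjacent to Collateral (Age, Employed, Region, Tenure, Utilization), the co-parent-only contribution is {Debt, Default, Education, LoanAmt}.

{Debt, Default, Education, LoanAmt}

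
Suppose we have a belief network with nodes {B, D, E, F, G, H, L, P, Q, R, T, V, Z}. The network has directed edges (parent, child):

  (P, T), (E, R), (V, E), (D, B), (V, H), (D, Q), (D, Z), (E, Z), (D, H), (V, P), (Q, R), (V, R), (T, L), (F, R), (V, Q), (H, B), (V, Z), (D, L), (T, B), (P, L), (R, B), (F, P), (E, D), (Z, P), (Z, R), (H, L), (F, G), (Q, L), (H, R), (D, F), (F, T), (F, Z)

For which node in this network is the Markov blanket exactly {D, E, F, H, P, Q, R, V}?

Z

The target node must have every member of {D, E, F, H, P, Q, R, V} as a parent, child, or co-parent, and no others.
Parents of Z: D, E, F, V; children: P, R; co-parents: E, F, H, Q, V.
These exactly cover the given set, so the node is Z.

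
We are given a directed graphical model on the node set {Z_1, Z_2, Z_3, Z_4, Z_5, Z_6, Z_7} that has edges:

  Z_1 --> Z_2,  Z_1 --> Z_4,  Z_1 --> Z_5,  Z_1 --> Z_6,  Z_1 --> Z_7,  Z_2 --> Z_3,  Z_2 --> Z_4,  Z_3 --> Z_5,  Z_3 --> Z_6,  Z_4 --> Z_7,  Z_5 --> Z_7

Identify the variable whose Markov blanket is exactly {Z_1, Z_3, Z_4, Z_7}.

Z_5

The target node must have every member of {Z_1, Z_3, Z_4, Z_7} as a parent, child, or co-parent, and no others.
Parents of Z_5: Z_1, Z_3; children: Z_7; co-parents: Z_1, Z_4.
These exactly cover the given set, so the node is Z_5.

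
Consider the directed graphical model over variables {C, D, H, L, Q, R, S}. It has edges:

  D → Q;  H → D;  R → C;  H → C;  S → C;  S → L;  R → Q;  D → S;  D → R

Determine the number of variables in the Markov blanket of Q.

Recall MB(v) = parents ∪ children ∪ spouses, where spouses are the other parents of v's children.
Children of Q: none.
Parents of Q: D, R.
With no children, Q has no spouses; the co-parent set is empty.
MB(Q) = {D, R}, which has 2 nodes.

2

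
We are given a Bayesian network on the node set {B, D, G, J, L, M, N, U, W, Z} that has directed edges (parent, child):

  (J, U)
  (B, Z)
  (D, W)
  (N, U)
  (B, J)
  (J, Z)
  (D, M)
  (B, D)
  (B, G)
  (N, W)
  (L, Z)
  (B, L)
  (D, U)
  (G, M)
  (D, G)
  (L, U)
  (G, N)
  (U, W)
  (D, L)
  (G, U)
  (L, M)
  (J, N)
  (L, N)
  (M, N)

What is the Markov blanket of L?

{B, D, G, J, M, N, U, Z}

By definition, MB(L) is built from L's parents, L's children, and the co-parents of L.
L's children: M, N, U, Z.
Parents of L: B, D.
Other parents of L's children:
  M's other parents are D, G.
  parents(N) \ {L} = {G, J, M}.
  U also has parents D, G, J, N.
  Z's other parents are B, J.
So the Markov blanket of L is {B, D, G, J, M, N, U, Z}.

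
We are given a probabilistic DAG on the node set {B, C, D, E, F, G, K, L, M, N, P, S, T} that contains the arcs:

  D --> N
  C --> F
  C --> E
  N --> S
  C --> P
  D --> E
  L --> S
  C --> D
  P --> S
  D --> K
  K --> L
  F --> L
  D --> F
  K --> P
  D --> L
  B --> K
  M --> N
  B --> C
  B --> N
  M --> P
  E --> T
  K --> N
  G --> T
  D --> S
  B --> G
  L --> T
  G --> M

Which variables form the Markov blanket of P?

Pa(P) = {C, K, M}.
P's children: S.
Co-parents of P (other parents of its children):
  S: D, L, N
Taking the union gives {C, D, K, L, M, N, S}.

{C, D, K, L, M, N, S}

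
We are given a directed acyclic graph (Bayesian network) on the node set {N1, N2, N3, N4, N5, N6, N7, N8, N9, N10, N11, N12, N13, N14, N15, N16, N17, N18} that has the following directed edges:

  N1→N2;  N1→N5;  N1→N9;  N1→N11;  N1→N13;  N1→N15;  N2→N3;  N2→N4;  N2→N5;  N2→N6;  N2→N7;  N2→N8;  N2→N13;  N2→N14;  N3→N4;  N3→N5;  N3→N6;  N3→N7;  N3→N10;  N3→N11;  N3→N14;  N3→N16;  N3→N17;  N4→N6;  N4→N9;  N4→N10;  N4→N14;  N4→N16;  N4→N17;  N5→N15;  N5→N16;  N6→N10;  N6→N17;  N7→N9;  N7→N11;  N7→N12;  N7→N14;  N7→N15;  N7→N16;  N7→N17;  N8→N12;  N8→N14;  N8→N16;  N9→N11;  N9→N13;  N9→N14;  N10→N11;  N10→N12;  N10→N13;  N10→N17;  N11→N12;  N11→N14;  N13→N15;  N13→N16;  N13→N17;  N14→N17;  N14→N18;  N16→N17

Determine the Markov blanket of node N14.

{N2, N3, N4, N6, N7, N8, N9, N10, N11, N13, N16, N17, N18}

Parents of N14: N2, N3, N4, N7, N8, N9, N11.
N14's children: N17, N18.
Co-parents of N14 (other parents of its children):
  N17: N3, N4, N6, N7, N10, N13, N16
  N18: —
MB(N14) = {N2, N3, N4, N6, N7, N8, N9, N10, N11, N13, N16, N17, N18}.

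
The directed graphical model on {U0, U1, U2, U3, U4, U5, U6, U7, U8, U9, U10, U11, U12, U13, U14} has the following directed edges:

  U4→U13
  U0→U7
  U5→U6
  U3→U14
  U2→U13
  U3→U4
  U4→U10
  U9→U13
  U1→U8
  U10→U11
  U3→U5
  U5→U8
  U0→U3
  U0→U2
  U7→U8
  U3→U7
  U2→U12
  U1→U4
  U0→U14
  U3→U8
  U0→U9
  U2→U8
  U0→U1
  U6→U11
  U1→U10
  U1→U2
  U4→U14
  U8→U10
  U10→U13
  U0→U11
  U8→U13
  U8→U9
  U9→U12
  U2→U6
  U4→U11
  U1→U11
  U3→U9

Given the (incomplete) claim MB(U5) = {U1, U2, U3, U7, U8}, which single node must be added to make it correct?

U6

The Markov blanket of a node is its parents, its children, and the other parents of its children.
Parents of U5: U3.
Ch(U5) = {U6, U8}.
Parents of each child, excluding U5:
  U6 also has parent U2.
  parents(U8) \ {U5} = {U1, U2, U3, U7}.
MB(U5) = {U1, U2, U3, U6, U7, U8}.
Comparing with the claimed set, U6 is missing.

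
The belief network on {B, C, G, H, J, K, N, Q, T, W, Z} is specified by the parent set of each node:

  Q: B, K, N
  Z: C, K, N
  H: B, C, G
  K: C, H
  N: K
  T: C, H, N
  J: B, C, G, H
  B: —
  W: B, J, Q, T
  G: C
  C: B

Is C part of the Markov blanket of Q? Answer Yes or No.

No

Ch(Q) = {W}.
Pa(Q) = {B, K, N}.
For each child, the remaining parents (spouses of Q):
  W also has parents B, J, T.
MB(Q) = {B, J, K, N, T, W}; C is not in this set.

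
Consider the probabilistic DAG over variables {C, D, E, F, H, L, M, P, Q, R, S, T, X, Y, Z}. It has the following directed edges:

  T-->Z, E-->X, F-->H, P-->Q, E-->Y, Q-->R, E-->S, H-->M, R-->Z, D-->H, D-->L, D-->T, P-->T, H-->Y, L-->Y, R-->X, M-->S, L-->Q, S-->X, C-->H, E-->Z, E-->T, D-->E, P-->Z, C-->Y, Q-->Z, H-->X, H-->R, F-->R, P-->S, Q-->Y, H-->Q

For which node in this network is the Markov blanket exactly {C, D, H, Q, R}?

F

The target node must have every member of {C, D, H, Q, R} as a parent, child, or co-parent, and no others.
Parents of F: none; children: H, R; co-parents: C, D, H, Q.
These exactly cover the given set, so the node is F.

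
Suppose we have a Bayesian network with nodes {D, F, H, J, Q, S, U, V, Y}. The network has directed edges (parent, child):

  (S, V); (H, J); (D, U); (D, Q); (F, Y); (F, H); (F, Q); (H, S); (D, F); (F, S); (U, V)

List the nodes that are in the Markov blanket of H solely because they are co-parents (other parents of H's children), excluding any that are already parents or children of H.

{}

Children of H: J, S.
  J: no additional parents.
  S also has parent F.
Excluding nodes already adjacent to H (F, J, S), the co-parent-only contribution is {}.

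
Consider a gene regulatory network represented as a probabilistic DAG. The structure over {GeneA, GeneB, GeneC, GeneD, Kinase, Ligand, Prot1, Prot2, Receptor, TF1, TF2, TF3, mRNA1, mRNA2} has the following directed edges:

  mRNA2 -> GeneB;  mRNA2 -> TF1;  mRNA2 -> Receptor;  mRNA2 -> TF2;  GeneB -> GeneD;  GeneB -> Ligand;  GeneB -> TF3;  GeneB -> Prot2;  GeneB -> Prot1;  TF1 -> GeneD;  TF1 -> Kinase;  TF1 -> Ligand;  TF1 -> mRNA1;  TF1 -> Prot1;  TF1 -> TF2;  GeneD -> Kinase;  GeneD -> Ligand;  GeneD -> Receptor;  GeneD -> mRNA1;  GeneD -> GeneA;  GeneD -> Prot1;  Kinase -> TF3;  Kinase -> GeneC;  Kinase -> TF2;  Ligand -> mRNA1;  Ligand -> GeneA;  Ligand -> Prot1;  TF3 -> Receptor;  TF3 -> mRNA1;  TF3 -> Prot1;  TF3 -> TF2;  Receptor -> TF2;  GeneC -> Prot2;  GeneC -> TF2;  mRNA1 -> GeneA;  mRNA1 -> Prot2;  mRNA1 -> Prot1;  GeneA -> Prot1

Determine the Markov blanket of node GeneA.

{GeneB, GeneD, Ligand, Prot1, TF1, TF3, mRNA1}

A node's Markov blanket = Pa ∪ Ch ∪ (parents of Ch other than the node itself).
GeneA's parents: GeneD, Ligand, mRNA1.
Children of GeneA: Prot1.
Co-parents of GeneA (other parents of its children):
  Prot1: GeneB, GeneD, Ligand, TF1, TF3, mRNA1
Taking the union gives {GeneB, GeneD, Ligand, Prot1, TF1, TF3, mRNA1}.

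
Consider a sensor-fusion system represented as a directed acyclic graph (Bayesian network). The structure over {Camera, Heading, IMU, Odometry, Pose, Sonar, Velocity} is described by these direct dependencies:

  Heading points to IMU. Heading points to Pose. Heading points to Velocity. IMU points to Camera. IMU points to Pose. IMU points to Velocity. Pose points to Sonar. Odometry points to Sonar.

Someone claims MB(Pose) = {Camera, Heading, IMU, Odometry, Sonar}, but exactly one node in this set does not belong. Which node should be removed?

Pose has parents Heading, IMU.
Pose's children: Sonar.
For each child, the remaining parents (spouses of Pose):
  parents(Sonar) \ {Pose} = {Odometry}.
MB(Pose) = {Heading, IMU, Odometry, Sonar}.
Camera is neither a parent, child, nor co-parent of Pose, so it does not belong.

Camera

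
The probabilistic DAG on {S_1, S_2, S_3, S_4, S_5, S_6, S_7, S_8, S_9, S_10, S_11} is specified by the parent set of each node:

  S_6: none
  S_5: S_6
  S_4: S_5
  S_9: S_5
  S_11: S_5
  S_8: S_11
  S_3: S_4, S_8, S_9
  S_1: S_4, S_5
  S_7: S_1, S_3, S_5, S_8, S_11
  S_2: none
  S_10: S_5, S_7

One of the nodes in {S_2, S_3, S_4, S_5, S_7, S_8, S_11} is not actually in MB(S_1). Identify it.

S_2

By definition, MB(S_1) is built from S_1's parents, S_1's children, and the co-parents of S_1.
Parents of S_1: S_4, S_5.
Children of S_1: S_7.
Parents of each child, excluding S_1:
  S_7 also has parents S_3, S_5, S_8, S_11.
MB(S_1) = {S_3, S_4, S_5, S_7, S_8, S_11}.
S_2 is neither a parent, child, nor co-parent of S_1, so it does not belong.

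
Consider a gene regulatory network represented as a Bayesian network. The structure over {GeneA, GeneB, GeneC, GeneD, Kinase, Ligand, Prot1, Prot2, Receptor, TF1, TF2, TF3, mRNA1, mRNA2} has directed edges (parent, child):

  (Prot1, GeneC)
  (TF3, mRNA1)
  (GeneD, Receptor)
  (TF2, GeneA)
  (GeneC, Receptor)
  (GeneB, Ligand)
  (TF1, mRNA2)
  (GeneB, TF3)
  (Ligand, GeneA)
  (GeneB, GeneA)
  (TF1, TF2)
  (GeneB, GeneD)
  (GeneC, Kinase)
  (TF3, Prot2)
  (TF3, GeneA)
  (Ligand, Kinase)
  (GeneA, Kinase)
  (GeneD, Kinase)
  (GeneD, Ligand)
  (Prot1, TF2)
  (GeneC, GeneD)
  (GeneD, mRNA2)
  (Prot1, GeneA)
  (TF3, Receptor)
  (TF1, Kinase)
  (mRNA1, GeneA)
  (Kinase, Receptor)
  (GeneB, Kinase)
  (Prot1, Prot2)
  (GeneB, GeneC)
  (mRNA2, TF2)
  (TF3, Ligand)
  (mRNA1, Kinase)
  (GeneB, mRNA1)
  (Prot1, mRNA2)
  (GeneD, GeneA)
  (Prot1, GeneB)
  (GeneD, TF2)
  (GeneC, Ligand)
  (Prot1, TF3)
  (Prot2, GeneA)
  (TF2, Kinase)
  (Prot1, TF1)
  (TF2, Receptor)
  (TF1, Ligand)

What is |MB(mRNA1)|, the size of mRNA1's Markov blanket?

Pa(mRNA1) = {GeneB, TF3}.
Children of mRNA1: GeneA, Kinase.
For each child, the remaining parents (spouses of mRNA1):
  GeneA: GeneB, GeneD, Ligand, Prot1, Prot2, TF2, TF3
  Kinase: GeneA, GeneB, GeneC, GeneD, Ligand, TF1, TF2
MB(mRNA1) = {GeneA, GeneB, GeneC, GeneD, Kinase, Ligand, Prot1, Prot2, TF1, TF2, TF3}, which has 11 nodes.

11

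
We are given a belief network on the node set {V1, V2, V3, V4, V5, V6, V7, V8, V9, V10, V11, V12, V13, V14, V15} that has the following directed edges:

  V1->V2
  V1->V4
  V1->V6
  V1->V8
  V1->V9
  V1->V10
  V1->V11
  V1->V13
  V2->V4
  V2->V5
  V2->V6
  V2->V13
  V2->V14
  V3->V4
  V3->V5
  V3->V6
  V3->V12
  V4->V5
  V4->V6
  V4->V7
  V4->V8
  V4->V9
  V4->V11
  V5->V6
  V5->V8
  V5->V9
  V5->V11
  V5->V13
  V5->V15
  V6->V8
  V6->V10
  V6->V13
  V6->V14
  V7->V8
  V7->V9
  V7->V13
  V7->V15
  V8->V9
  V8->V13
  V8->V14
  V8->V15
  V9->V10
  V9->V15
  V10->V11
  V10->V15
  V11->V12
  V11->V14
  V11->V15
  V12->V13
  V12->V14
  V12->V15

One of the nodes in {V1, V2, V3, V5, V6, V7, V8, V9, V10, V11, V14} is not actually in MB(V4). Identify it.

V14

Recall MB(v) = parents ∪ children ∪ spouses, where spouses are the other parents of v's children.
V4's parents: V1, V2, V3.
V4 has children V5, V6, V7, V8, V9, V11.
Other parents of V4's children:
  V5's other parents are V2, V3.
  V6 also has parents V1, V2, V3, V5.
  V7 has no other parent.
  parents(V8) \ {V4} = {V1, V5, V6, V7}.
  V9 also has parents V1, V5, V7, V8.
  parents(V11) \ {V4} = {V1, V5, V10}.
MB(V4) = {V1, V2, V3, V5, V6, V7, V8, V9, V10, V11}.
V14 is neither a parent, child, nor co-parent of V4, so it does not belong.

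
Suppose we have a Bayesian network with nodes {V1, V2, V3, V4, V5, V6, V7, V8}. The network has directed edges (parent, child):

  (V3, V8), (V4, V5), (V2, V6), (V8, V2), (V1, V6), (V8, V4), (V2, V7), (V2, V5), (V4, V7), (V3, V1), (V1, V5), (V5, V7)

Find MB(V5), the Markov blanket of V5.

{V1, V2, V4, V7}

Pa(V5) = {V1, V2, V4}.
V5 has child V7.
Parents of each child, excluding V5:
  V7 also has parents V2, V4.
Taking the union gives {V1, V2, V4, V7}.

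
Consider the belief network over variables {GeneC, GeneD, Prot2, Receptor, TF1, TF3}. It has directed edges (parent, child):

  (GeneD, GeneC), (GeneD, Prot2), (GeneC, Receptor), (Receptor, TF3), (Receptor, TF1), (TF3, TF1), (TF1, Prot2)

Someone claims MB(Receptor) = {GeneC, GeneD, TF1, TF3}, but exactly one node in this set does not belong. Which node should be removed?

GeneD

Parents of Receptor: GeneC.
Children of Receptor: TF1, TF3.
Parents of each child, excluding Receptor:
  TF3: no additional parents.
  TF1 also has parent TF3.
MB(Receptor) = {GeneC, TF1, TF3}.
GeneD is neither a parent, child, nor co-parent of Receptor, so it does not belong.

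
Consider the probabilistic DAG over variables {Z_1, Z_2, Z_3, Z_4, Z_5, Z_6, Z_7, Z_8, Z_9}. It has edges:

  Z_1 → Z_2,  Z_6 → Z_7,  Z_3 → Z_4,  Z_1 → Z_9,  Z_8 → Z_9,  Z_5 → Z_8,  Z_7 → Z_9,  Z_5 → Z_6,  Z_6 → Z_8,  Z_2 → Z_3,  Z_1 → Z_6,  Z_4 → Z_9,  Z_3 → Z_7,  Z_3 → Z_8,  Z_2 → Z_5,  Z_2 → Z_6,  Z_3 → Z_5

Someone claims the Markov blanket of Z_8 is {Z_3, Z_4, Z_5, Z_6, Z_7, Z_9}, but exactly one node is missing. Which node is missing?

Z_8 has child Z_9.
Pa(Z_8) = {Z_3, Z_5, Z_6}.
Other parents of Z_8's children:
  Z_9: Z_1, Z_4, Z_7
MB(Z_8) = {Z_1, Z_3, Z_4, Z_5, Z_6, Z_7, Z_9}.
Comparing with the claimed set, Z_1 is missing.

Z_1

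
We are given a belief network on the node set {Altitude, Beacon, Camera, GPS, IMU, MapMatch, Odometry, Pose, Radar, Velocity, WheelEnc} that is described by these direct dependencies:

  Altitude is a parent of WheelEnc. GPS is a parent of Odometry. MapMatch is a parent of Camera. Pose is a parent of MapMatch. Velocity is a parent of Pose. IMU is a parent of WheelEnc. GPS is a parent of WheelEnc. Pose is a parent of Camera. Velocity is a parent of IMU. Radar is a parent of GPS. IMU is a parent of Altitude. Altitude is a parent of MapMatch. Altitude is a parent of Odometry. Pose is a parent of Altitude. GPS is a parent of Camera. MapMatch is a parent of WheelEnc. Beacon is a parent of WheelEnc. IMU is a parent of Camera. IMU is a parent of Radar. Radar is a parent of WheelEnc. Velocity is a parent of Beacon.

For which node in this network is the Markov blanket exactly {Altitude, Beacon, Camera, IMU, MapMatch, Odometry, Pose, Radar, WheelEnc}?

GPS

The target node must have every member of {Altitude, Beacon, Camera, IMU, MapMatch, Odometry, Pose, Radar, WheelEnc} as a parent, child, or co-parent, and no others.
Parents of GPS: Radar; children: Camera, Odometry, WheelEnc; co-parents: Altitude, Beacon, IMU, MapMatch, Pose, Radar.
These exactly cover the given set, so the node is GPS.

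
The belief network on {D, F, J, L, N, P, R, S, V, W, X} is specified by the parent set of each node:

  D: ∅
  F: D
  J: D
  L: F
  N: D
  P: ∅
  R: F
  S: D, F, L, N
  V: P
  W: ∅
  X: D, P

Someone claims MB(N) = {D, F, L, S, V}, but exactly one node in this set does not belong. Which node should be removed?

The Markov blanket of a node is its parents, its children, and the other parents of its children.
N has child S.
N has parent D.
For each child, the remaining parents (spouses of N):
  S's other parents are D, F, L.
MB(N) = {D, F, L, S}.
V is neither a parent, child, nor co-parent of N, so it does not belong.

V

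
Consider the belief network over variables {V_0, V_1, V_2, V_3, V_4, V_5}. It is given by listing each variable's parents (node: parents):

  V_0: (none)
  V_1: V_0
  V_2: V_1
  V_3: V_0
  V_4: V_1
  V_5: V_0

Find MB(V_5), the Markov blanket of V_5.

A node's Markov blanket = Pa ∪ Ch ∪ (parents of Ch other than the node itself).
Parents of V_5: V_0.
V_5's children: none.
With no children, V_5 has no spouses; the co-parent set is empty.
MB(V_5) = {V_0}.

{V_0}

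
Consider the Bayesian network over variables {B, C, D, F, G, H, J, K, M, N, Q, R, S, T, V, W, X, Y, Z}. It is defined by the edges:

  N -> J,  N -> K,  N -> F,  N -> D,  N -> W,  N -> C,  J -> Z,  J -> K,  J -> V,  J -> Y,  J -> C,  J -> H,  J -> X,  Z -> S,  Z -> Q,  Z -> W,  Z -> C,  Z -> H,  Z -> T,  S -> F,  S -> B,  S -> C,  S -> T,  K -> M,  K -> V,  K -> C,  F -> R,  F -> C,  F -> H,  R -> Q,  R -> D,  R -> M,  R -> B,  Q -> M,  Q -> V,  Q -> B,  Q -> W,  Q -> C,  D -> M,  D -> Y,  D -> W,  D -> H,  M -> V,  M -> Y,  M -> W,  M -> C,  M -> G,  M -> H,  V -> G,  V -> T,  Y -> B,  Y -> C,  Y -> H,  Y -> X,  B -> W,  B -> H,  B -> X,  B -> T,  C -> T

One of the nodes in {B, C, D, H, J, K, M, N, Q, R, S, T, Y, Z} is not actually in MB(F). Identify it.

T

Ch(F) = {C, H, R}.
Pa(F) = {N, S}.
For each child, the remaining parents (spouses of F):
  R: no additional parents.
  C also has parents J, K, M, N, Q, S, Y, Z.
  H also has parents B, D, J, M, Y, Z.
MB(F) = {B, C, D, H, J, K, M, N, Q, R, S, Y, Z}.
T is neither a parent, child, nor co-parent of F, so it does not belong.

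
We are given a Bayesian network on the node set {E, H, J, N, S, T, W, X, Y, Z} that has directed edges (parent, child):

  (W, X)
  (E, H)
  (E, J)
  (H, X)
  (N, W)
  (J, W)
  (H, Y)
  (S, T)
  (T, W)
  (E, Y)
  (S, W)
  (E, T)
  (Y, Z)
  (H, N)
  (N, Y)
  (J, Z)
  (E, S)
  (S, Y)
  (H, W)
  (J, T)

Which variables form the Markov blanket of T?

{E, H, J, N, S, W}

Recall MB(v) = parents ∪ children ∪ spouses, where spouses are the other parents of v's children.
T has parents E, J, S.
T's children: W.
Co-parents of T (other parents of its children):
  W: H, J, N, S
Taking the union gives {E, H, J, N, S, W}.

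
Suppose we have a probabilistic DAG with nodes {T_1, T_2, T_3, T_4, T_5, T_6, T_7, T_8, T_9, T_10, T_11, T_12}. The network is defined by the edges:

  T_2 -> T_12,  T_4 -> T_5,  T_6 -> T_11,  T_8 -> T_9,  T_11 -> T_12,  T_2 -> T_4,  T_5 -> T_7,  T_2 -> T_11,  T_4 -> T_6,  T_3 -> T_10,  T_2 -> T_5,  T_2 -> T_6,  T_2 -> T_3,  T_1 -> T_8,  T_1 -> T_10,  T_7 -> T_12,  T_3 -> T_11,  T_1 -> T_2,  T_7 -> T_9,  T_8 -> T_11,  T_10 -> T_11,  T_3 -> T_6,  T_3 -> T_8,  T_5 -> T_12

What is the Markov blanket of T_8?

The Markov blanket of a node is its parents, its children, and the other parents of its children.
T_8 has children T_9, T_11.
Parents of T_8: T_1, T_3.
Parents of each child, excluding T_8:
  T_9 also has parent T_7.
  T_11's other parents are T_2, T_3, T_6, T_10.
MB(T_8) = {T_1, T_2, T_3, T_6, T_7, T_9, T_10, T_11}.

{T_1, T_2, T_3, T_6, T_7, T_9, T_10, T_11}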